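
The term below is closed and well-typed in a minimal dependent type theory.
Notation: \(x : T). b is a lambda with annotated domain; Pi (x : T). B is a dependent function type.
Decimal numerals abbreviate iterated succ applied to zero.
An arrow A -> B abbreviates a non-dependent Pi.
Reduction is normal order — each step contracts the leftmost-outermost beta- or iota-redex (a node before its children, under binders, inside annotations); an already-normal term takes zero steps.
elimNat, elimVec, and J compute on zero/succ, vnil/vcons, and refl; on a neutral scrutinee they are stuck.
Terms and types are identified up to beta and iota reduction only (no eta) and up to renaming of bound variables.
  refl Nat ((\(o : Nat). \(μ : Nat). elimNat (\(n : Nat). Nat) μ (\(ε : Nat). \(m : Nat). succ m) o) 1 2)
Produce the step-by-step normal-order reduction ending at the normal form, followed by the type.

reduction (normal order):
  refl Nat ((\(o : Nat). \(μ : Nat). elimNat (\(n : Nat). Nat) μ (\(ε : Nat). \(m : Nat). succ m) o) 1 2)
  ~> refl Nat ((\(o : Nat). elimNat (\(μ : Nat). Nat) o (\(n : Nat). \(ε : Nat). succ ε) 1) 2)
  ~> refl Nat (elimNat (\(o : Nat). Nat) 2 (\(μ : Nat). \(n : Nat). succ n) 1)
  ~> refl Nat ((\(o : Nat). \(μ : Nat). succ μ) 0 (elimNat (\(n : Nat). Nat) 2 (\(ε : Nat). \(m : Nat). succ m) 0))
  ~> refl Nat ((\(o : Nat). succ o) (elimNat (\(μ : Nat). Nat) 2 (\(n : Nat). \(ε : Nat). succ ε) 0))
  ~> refl Nat (succ (elimNat (\(o : Nat). Nat) 2 (\(μ : Nat). \(n : Nat). succ n) 0))
  ~> refl Nat 3
type:
  Eq Nat 3 3


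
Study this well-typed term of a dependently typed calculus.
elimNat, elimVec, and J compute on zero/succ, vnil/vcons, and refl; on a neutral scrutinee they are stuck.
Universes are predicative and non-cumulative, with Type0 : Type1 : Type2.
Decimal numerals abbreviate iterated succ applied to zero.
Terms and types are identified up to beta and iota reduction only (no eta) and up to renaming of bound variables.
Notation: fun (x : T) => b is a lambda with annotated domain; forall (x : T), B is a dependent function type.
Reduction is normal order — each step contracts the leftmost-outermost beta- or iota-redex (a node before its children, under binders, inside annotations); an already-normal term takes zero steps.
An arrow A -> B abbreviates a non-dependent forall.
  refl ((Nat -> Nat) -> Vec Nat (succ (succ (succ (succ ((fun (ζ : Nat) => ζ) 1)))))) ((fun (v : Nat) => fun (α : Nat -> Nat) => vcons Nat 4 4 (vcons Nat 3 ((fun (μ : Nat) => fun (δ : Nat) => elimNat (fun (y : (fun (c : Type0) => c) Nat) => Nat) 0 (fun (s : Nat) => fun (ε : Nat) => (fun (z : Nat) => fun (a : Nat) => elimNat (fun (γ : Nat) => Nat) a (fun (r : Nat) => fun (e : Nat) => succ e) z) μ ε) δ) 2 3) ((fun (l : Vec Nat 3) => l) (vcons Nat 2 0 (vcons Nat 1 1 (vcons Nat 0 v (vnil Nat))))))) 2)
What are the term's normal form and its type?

resulting normal form:
  refl ((Nat -> Nat) -> Vec Nat 5) (fun (ζ : Nat -> Nat) => vcons Nat 4 4 (vcons Nat 3 6 (vcons Nat 2 0 (vcons Nat 1 1 (vcons Nat 0 2 (vnil Nat))))))
the term's type:
  Eq ((Nat -> Nat) -> Vec Nat 5) (fun (ζ : Nat -> Nat) => vcons Nat 4 4 (vcons Nat 3 6 (vcons Nat 2 0 (vcons Nat 1 1 (vcons Nat 0 2 (vnil Nat)))))) (fun (v : Nat -> Nat) => vcons Nat 4 4 (vcons Nat 3 6 (vcons Nat 2 0 (vcons Nat 1 1 (vcons Nat 0 2 (vnil Nat))))))


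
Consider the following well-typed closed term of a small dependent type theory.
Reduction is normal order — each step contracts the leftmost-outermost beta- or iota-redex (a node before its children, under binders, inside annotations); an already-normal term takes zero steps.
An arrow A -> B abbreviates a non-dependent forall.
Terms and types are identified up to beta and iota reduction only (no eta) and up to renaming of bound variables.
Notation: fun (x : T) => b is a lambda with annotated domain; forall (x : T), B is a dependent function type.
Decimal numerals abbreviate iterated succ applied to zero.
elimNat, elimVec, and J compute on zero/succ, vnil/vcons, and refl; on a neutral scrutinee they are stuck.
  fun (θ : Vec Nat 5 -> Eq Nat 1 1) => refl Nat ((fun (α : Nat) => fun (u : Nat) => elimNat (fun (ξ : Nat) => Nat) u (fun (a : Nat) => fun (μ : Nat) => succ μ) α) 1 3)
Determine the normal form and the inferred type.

reduced normal form:
  fun (θ : Vec Nat 5 -> Eq Nat 1 1) => refl Nat 4
inferred type:
  (Vec Nat 5 -> Eq Nat 1 1) -> Eq Nat 4 4
observation: 6 normal-order steps separate the term from its normal form.


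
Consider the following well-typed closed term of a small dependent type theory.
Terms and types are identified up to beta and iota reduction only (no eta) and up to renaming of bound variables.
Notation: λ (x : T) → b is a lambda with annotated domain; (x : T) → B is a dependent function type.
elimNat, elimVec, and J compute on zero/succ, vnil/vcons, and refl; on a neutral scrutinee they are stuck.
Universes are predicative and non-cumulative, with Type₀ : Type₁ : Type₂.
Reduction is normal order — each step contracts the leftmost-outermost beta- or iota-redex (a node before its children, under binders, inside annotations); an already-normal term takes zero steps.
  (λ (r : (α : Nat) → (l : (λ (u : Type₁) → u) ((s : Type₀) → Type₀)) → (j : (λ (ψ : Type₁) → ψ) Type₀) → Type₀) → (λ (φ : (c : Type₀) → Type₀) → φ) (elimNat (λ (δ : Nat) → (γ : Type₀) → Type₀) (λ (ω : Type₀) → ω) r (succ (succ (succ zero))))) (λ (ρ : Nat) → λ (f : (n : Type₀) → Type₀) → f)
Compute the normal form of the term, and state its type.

normal form:
  λ (r : Type₀) → r
the term's type:
  (r : Type₀) → Type₀
observation: normalization takes exactly 12 steps under the normal-order strategy.


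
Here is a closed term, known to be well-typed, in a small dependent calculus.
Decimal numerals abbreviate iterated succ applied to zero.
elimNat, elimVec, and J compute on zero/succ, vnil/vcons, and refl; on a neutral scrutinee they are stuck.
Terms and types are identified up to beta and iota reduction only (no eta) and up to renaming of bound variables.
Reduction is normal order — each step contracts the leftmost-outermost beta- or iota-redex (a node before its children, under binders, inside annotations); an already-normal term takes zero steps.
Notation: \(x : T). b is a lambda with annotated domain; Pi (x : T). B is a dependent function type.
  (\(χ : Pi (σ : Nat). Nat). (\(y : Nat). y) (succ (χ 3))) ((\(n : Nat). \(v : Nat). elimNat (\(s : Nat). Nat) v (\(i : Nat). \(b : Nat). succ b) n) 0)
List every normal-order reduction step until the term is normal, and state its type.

normal-order reduction sequence:
  (\(χ : Pi (σ : Nat). Nat). (\(y : Nat). y) (succ (χ 3))) ((\(n : Nat). \(v : Nat). elimNat (\(s : Nat). Nat) v (\(i : Nat). \(b : Nat). succ b) n) 0)
  ~> (\(χ : Nat). χ) (succ ((\(σ : Nat). \(y : Nat). elimNat (\(n : Nat). Nat) y (\(v : Nat). \(s : Nat). succ s) σ) 0 3))
  ~> succ ((\(χ : Nat). \(σ : Nat). elimNat (\(y : Nat). Nat) σ (\(n : Nat). \(v : Nat). succ v) χ) 0 3)
  ~> succ ((\(χ : Nat). elimNat (\(σ : Nat). Nat) χ (\(y : Nat). \(n : Nat). succ n) 0) 3)
  ~> succ (elimNat (\(χ : Nat). Nat) 3 (\(σ : Nat). \(y : Nat). succ y) 0)
  ~> 4
inferred type:
  Nat


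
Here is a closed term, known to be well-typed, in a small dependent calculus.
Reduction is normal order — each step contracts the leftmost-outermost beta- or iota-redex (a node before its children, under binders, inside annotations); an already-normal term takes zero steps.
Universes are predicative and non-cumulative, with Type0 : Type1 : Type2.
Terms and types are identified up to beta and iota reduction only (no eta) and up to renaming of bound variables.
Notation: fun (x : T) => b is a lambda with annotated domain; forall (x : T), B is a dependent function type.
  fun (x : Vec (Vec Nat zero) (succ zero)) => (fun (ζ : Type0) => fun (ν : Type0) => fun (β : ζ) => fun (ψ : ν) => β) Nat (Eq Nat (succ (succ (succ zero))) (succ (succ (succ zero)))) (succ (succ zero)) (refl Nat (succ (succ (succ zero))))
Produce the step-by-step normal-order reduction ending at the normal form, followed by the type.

normal-order reduction sequence:
  fun (x : Vec (Vec Nat zero) (succ zero)) => (fun (ζ : Type0) => fun (ν : Type0) => fun (β : ζ) => fun (ψ : ν) => β) Nat (Eq Nat (succ (succ (succ zero))) (succ (succ (succ zero)))) (succ (succ zero)) (refl Nat (succ (succ (succ zero))))
  ~> fun (x : Vec (Vec Nat zero) (succ zero)) => (fun (ζ : Type0) => fun (ν : Nat) => fun (β : ζ) => ν) (Eq Nat (succ (succ (succ zero))) (succ (succ (succ zero)))) (succ (succ zero)) (refl Nat (succ (succ (succ zero))))
  ~> fun (x : Vec (Vec Nat zero) (succ zero)) => (fun (ζ : Nat) => fun (ν : Eq Nat (succ (succ (succ zero))) (succ (succ (succ zero)))) => ζ) (succ (succ zero)) (refl Nat (succ (succ (succ zero))))
  ~> fun (x : Vec (Vec Nat zero) (succ zero)) => (fun (ζ : Eq Nat (succ (succ (succ zero))) (succ (succ (succ zero)))) => succ (succ zero)) (refl Nat (succ (succ (succ zero))))
  ~> fun (x : Vec (Vec Nat zero) (succ zero)) => succ (succ zero)
type:
  forall (x : Vec (Vec Nat zero) (succ zero)), Nat


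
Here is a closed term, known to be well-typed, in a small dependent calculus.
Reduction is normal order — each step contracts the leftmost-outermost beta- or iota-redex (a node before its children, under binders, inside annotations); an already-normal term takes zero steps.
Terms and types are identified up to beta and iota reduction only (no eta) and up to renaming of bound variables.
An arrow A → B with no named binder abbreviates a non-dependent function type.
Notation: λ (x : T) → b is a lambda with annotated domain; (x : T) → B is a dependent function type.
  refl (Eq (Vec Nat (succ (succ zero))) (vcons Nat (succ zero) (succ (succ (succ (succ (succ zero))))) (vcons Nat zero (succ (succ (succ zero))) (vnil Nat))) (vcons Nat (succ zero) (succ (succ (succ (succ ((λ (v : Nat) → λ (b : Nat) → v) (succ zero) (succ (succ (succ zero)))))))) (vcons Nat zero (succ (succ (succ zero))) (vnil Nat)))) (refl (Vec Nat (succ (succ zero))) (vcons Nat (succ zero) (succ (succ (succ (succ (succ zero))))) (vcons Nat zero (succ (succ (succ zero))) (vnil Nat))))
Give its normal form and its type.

resulting normal form:
  refl (Eq (Vec Nat (succ (succ zero))) (vcons Nat (succ zero) (succ (succ (succ (succ (succ zero))))) (vcons Nat zero (succ (succ (succ zero))) (vnil Nat))) (vcons Nat (succ zero) (succ (succ (succ (succ (succ zero))))) (vcons Nat zero (succ (succ (succ zero))) (vnil Nat)))) (refl (Vec Nat (succ (succ zero))) (vcons Nat (succ zero) (succ (succ (succ (succ (succ zero))))) (vcons Nat zero (succ (succ (succ zero))) (vnil Nat))))
inferred type:
  Eq (Eq (Vec Nat (succ (succ zero))) (vcons Nat (succ zero) (succ (succ (succ (succ (succ zero))))) (vcons Nat zero (succ (succ (succ zero))) (vnil Nat))) (vcons Nat (succ zero) (succ (succ (succ (succ (succ zero))))) (vcons Nat zero (succ (succ (succ zero))) (vnil Nat)))) (refl (Vec Nat (succ (succ zero))) (vcons Nat (succ zero) (succ (succ (succ (succ (succ zero))))) (vcons Nat zero (succ (succ (succ zero))) (vnil Nat)))) (refl (Vec Nat (succ (succ zero))) (vcons Nat (succ zero) (succ (succ (succ (succ (succ zero))))) (vcons Nat zero (succ (succ (succ zero))) (vnil Nat))))


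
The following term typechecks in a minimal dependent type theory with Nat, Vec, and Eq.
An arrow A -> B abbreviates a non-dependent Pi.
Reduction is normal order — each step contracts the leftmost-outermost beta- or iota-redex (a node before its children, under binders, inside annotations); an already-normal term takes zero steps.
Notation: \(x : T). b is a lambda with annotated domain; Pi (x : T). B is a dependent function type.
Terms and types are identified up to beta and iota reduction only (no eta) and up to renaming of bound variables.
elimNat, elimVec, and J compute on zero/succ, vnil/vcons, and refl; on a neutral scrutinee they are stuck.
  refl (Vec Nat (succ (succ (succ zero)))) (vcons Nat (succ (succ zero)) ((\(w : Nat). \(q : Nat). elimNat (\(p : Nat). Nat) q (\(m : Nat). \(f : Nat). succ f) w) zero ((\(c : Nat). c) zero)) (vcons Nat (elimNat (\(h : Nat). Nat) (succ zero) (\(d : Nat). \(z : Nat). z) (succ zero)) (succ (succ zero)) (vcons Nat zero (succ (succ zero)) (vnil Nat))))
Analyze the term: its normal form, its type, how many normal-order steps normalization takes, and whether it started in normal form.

reduced normal form:
  refl (Vec Nat (succ (succ (succ zero)))) (vcons Nat (succ (succ zero)) zero (vcons Nat (succ zero) (succ (succ zero)) (vcons Nat zero (succ (succ zero)) (vnil Nat))))
the term's type:
  Eq (Vec Nat (succ (succ (succ zero)))) (vcons Nat (succ (succ zero)) zero (vcons Nat (succ zero) (succ (succ zero)) (vcons Nat zero (succ (succ zero)) (vnil Nat)))) (vcons Nat (succ (succ zero)) zero (vcons Nat (succ zero) (succ (succ zero)) (vcons Nat zero (succ (succ zero)) (vnil Nat))))
normal-order step count: 8
already normal: no
first contracted redex: a beta-redex


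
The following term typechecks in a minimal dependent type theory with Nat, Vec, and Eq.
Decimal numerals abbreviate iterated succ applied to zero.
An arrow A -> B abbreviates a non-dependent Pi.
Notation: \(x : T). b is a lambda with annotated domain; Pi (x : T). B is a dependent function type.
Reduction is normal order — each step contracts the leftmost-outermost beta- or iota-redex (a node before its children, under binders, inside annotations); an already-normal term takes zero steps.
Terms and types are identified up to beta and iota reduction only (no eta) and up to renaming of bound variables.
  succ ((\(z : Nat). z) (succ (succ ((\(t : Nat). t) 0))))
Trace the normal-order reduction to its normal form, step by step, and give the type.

normal-order reduction sequence:
  succ ((\(z : Nat). z) (succ (succ ((\(t : Nat). t) 0))))
  ~> succ (succ (succ ((\(z : Nat). z) 0)))
  ~> 3
inferred type:
  Nat


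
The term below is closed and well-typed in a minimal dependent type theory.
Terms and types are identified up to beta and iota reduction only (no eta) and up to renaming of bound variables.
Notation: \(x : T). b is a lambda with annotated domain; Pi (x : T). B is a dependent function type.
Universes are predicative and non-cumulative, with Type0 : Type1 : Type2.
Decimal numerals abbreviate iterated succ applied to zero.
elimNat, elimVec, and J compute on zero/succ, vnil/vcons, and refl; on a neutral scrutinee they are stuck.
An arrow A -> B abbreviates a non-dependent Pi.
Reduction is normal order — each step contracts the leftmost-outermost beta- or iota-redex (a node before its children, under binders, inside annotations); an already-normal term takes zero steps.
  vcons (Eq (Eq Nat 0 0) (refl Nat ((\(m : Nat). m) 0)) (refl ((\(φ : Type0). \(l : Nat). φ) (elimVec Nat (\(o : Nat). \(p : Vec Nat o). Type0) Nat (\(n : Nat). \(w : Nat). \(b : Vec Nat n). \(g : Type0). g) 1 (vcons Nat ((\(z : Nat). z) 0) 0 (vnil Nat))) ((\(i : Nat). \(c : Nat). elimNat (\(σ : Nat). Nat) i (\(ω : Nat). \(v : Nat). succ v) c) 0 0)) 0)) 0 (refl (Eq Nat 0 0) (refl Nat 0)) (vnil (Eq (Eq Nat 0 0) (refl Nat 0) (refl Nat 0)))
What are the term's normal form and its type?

resulting normal form:
  vcons (Eq (Eq Nat 0 0) (refl Nat 0) (refl Nat 0)) 0 (refl (Eq Nat 0 0) (refl Nat 0)) (vnil (Eq (Eq Nat 0 0) (refl Nat 0) (refl Nat 0)))
type:
  Vec (Eq (Eq Nat 0 0) (refl Nat 0) (refl Nat 0)) 1
observation: normalization takes exactly 9 steps under the normal-order strategy.


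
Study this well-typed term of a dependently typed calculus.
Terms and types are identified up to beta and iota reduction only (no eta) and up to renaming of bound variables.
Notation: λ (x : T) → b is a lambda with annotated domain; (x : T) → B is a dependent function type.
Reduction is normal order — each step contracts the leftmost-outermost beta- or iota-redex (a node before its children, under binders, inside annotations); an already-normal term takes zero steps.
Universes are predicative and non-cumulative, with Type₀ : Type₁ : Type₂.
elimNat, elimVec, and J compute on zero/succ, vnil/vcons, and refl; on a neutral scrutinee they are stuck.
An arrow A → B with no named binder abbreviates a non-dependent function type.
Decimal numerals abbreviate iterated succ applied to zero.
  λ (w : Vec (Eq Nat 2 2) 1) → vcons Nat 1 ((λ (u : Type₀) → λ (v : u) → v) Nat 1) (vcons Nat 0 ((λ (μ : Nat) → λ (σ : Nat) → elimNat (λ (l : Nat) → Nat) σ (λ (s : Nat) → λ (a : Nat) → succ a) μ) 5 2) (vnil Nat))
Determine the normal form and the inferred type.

resulting normal form:
  λ (w : Vec (Eq Nat 2 2) 1) → vcons Nat 1 1 (vcons Nat 0 7 (vnil Nat))
inferred type:
  Vec (Eq Nat 2 2) 1 → Vec Nat 2
observation: the first redex contracted is a beta-redex; the normal form is reached in 20 normal-order steps.


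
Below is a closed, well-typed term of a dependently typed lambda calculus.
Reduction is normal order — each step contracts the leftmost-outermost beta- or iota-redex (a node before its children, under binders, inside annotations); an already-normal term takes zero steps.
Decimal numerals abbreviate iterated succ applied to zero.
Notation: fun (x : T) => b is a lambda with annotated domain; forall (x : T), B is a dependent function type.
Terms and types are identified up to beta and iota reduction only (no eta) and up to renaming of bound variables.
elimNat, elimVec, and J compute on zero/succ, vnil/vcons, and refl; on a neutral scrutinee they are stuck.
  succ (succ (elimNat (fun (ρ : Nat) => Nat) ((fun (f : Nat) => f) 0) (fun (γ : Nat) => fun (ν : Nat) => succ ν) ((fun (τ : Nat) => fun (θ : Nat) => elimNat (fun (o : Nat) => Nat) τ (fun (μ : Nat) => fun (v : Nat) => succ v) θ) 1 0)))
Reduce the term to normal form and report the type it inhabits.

resulting normal form:
  3
inferred type:
  Nat
observation: normalization takes exactly 8 steps under the normal-order strategy.


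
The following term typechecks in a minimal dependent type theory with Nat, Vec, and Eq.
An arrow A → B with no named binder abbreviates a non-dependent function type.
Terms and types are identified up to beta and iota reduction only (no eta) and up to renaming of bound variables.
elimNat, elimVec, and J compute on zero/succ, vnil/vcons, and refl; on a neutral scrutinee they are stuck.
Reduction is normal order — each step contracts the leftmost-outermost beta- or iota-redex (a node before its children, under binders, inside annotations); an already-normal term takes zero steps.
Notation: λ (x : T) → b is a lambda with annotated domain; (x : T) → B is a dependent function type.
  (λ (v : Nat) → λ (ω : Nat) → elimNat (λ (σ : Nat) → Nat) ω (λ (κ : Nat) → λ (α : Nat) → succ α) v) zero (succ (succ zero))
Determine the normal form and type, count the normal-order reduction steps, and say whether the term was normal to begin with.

normal form:
  succ (succ zero)
inferred type:
  Nat
normal-order step count: 3
term was already normal: no
first redex: a beta-redex


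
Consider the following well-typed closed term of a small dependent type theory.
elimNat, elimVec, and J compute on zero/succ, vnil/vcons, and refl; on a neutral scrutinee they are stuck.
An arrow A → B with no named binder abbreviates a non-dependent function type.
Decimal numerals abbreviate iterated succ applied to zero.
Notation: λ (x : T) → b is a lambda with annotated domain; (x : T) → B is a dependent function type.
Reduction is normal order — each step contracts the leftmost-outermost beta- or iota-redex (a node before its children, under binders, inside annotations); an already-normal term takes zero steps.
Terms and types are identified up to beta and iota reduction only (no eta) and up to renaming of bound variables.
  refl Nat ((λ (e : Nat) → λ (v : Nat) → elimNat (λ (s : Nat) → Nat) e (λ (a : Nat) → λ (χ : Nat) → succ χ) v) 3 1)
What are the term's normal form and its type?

reduced normal form:
  refl Nat 4
inferred type:
  Eq Nat 4 4


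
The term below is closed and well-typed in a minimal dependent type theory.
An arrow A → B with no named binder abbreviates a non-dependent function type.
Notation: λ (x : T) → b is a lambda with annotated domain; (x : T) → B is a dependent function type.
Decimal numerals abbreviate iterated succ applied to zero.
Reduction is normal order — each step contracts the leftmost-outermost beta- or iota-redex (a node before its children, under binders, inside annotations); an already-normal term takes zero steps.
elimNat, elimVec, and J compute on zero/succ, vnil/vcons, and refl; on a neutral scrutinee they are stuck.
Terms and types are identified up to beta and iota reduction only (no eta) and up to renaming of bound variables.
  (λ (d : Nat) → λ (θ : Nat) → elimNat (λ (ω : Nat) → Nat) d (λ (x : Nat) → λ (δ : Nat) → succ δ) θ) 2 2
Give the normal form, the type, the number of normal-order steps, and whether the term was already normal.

reduced normal form:
  4
the term's type:
  Nat
reduction steps (normal order): 9
started in normal form: no
first redex: a beta-redex


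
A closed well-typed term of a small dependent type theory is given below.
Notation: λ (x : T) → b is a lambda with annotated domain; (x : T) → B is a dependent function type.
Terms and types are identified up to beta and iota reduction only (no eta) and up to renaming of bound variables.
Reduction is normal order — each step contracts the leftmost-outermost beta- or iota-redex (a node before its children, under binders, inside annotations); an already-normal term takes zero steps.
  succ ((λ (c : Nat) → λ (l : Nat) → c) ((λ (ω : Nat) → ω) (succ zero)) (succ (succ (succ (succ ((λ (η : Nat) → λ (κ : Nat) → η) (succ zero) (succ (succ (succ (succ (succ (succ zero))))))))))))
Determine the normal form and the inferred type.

reduced normal form:
  succ (succ zero)
inferred type:
  Nat
observation: the leftmost-outermost redex is a beta-redex, and normalization takes 3 steps.


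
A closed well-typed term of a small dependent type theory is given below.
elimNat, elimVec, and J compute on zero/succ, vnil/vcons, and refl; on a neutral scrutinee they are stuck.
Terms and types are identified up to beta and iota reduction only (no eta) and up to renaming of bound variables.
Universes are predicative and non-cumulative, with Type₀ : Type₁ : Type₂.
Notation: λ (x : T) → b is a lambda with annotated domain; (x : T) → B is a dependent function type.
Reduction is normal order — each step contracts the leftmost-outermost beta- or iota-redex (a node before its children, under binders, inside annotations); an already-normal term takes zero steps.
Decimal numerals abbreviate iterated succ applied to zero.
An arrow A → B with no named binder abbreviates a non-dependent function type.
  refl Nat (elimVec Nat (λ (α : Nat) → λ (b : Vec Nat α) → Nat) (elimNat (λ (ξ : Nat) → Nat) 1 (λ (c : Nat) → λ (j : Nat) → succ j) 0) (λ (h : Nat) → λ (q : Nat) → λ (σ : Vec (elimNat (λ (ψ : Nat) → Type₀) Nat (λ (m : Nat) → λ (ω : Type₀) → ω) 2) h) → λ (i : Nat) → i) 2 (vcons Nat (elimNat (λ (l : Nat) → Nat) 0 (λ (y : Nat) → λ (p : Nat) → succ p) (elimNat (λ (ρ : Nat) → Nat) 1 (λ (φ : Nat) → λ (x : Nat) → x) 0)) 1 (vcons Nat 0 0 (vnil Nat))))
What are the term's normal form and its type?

reduced normal form:
  refl Nat 1
type:
  Eq Nat 1 1
observation: reduction starts at an elimVec iota-redex, and 12 normal-order steps reach the normal form.


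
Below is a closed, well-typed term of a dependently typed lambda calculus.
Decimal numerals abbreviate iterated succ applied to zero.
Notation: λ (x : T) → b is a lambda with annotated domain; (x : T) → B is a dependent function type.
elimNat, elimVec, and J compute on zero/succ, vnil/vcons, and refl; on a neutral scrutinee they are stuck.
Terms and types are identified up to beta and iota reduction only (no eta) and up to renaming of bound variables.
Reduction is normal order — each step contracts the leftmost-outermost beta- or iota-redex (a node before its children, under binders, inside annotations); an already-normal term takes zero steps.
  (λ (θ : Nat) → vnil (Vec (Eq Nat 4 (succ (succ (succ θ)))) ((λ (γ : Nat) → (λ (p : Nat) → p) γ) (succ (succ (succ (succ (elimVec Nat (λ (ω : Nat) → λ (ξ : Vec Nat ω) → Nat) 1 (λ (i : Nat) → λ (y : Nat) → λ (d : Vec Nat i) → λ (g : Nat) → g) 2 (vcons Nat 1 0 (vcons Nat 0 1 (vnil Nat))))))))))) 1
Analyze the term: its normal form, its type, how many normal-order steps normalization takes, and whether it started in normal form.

resulting normal form:
  vnil (Vec (Eq Nat 4 4) 5)
type:
  Vec (Vec (Eq Nat 4 4) 5) 0
steps to reach normal form (normal order): 14
already normal: no
first redex: a beta-redex


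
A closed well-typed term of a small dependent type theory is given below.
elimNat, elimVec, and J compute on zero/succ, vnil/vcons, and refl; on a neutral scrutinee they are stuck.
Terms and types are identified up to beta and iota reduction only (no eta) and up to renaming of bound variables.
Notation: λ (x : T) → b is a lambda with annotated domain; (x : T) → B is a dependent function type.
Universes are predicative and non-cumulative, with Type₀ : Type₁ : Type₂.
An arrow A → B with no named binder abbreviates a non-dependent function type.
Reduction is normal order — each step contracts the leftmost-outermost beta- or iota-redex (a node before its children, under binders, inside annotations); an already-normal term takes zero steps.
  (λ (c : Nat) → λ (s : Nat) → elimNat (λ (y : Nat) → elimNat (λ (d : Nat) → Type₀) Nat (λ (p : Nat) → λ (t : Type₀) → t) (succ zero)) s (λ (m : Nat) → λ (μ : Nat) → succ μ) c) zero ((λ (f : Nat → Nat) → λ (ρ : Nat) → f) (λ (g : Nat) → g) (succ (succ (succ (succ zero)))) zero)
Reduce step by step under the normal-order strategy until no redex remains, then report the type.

normal-order reduction:
  (λ (c : Nat) → λ (s : Nat) → elimNat (λ (y : Nat) → elimNat (λ (d : Nat) → Type₀) Nat (λ (p : Nat) → λ (t : Type₀) → t) (succ zero)) s (λ (m : Nat) → λ (μ : Nat) → succ μ) c) zero ((λ (f : Nat → Nat) → λ (ρ : Nat) → f) (λ (g : Nat) → g) (succ (succ (succ (succ zero)))) zero)
  ~> (λ (c : Nat) → elimNat (λ (s : Nat) → elimNat (λ (y : Nat) → Type₀) Nat (λ (d : Nat) → λ (p : Type₀) → p) (succ zero)) c (λ (t : Nat) → λ (m : Nat) → succ m) zero) ((λ (μ : Nat → Nat) → λ (f : Nat) → μ) (λ (ρ : Nat) → ρ) (succ (succ (succ (succ zero)))) zero)
  ~> elimNat (λ (c : Nat) → elimNat (λ (s : Nat) → Type₀) Nat (λ (y : Nat) → λ (d : Type₀) → d) (succ zero)) ((λ (p : Nat → Nat) → λ (t : Nat) → p) (λ (m : Nat) → m) (succ (succ (succ (succ zero)))) zero) (λ (μ : Nat) → λ (f : Nat) → succ f) zero
  ~> (λ (c : Nat → Nat) → λ (s : Nat) → c) (λ (y : Nat) → y) (succ (succ (succ (succ zero)))) zero
  ~> (λ (c : Nat) → λ (s : Nat) → s) (succ (succ (succ (succ zero)))) zero
  ~> (λ (c : Nat) → c) zero
  ~> zero
the term's type:
  Nat


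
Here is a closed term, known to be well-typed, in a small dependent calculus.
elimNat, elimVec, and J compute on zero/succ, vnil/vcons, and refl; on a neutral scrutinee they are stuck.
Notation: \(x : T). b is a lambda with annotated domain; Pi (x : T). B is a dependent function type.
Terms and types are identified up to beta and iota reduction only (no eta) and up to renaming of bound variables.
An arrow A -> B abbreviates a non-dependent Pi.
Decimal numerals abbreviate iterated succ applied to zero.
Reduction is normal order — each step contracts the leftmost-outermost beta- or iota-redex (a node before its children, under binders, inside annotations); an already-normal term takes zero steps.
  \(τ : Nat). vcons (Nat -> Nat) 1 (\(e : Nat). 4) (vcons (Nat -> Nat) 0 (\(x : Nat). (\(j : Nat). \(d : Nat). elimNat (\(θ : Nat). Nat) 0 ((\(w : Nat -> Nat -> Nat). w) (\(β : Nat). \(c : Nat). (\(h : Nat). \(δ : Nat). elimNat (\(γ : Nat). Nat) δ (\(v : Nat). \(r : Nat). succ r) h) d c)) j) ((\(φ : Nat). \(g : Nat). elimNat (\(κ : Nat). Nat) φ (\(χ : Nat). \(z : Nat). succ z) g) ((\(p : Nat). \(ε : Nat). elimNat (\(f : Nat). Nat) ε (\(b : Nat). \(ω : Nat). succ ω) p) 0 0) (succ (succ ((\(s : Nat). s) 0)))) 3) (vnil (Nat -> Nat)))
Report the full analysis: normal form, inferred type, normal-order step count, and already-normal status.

reduced normal form:
  \(τ : Nat). vcons (Nat -> Nat) 1 (\(e : Nat). 4) (vcons (Nat -> Nat) 0 (\(x : Nat). 6) (vnil (Nat -> Nat)))
the term's type:
  Nat -> Vec (Nat -> Nat) 2
steps to reach normal form (normal order): 35
started in normal form: no
first contracted redex: a beta-redex


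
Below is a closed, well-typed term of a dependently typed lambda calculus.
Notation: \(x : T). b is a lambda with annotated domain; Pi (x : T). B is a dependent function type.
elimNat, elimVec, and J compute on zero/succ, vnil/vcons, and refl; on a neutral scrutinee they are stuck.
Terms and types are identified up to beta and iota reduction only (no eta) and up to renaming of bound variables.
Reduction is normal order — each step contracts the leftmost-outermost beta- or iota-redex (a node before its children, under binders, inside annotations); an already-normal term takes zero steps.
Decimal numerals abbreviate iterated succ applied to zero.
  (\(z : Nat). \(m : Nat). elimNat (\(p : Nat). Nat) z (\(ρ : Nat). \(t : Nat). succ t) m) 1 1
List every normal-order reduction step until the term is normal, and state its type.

normal-order reduction:
  (\(z : Nat). \(m : Nat). elimNat (\(p : Nat). Nat) z (\(ρ : Nat). \(t : Nat). succ t) m) 1 1
  ~> (\(z : Nat). elimNat (\(m : Nat). Nat) 1 (\(p : Nat). \(ρ : Nat). succ ρ) z) 1
  ~> elimNat (\(z : Nat). Nat) 1 (\(m : Nat). \(p : Nat). succ p) 1
  ~> (\(z : Nat). \(m : Nat). succ m) 0 (elimNat (\(p : Nat). Nat) 1 (\(ρ : Nat). \(t : Nat). succ t) 0)
  ~> (\(z : Nat). succ z) (elimNat (\(m : Nat). Nat) 1 (\(p : Nat). \(ρ : Nat). succ ρ) 0)
  ~> succ (elimNat (\(z : Nat). Nat) 1 (\(m : Nat). \(p : Nat). succ p) 0)
  ~> 2
type:
  Nat


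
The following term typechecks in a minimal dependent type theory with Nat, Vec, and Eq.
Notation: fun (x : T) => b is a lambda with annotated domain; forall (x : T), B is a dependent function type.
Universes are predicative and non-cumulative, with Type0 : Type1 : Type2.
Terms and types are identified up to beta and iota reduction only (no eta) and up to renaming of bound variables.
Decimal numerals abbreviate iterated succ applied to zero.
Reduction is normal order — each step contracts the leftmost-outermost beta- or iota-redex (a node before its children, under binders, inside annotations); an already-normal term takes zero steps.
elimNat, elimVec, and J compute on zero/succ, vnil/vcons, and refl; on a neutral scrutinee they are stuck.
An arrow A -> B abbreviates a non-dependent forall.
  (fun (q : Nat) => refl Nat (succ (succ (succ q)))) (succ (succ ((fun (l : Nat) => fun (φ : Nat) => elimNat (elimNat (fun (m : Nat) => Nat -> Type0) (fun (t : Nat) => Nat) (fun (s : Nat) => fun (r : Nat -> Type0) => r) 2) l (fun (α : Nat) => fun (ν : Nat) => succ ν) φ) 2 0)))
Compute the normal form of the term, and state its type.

normal form:
  refl Nat 7
the term's type:
  Eq Nat 7 7


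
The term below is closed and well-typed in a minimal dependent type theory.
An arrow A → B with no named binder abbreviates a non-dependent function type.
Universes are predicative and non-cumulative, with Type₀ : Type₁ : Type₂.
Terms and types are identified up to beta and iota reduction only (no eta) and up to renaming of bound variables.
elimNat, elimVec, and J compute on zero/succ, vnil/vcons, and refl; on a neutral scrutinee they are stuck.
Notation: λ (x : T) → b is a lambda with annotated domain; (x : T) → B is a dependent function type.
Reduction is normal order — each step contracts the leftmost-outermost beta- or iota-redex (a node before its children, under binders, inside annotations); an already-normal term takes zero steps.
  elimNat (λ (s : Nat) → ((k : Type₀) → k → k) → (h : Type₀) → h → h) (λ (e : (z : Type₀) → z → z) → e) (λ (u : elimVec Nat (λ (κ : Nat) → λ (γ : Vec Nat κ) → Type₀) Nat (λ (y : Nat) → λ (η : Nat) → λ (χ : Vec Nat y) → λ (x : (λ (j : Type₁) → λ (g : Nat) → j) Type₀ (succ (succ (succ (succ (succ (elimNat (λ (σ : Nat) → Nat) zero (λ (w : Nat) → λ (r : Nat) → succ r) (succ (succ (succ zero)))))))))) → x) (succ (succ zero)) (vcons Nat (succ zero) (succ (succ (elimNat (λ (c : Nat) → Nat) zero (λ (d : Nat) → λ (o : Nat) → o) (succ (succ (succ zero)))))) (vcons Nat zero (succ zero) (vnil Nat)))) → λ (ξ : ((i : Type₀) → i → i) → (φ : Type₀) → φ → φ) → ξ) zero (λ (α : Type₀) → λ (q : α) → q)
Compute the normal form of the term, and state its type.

reduced normal form:
  λ (s : Type₀) → λ (k : s) → k
the term's type:
  (s : Type₀) → s → s
observation: the first redex contracted is an elimNat iota-redex; the normal form is reached in 2 normal-order steps.


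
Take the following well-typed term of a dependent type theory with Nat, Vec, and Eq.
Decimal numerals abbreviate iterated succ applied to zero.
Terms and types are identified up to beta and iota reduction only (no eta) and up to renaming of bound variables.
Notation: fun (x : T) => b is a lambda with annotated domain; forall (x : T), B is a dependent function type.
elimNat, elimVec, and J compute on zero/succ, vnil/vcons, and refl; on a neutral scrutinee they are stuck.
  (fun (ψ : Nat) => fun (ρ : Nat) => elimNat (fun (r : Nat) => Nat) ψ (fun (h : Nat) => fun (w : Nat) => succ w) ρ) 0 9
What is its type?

the term's type:
  Nat


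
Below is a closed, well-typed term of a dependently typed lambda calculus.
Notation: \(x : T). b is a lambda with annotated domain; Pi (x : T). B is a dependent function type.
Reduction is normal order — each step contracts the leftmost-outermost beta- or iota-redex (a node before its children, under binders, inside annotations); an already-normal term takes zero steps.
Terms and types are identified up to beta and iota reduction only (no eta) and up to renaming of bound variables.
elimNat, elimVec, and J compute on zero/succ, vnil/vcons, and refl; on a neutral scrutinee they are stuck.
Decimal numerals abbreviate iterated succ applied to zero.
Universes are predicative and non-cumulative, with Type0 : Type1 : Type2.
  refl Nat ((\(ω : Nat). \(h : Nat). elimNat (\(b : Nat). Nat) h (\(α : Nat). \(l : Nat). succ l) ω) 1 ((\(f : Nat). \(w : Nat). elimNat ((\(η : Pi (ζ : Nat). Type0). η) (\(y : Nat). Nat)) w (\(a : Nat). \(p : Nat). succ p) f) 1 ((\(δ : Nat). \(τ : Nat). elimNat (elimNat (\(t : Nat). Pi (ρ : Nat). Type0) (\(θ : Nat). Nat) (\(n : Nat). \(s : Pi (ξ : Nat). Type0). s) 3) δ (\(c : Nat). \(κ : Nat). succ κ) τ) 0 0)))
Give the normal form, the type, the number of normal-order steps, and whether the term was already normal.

normal form:
  refl Nat 2
the term's type:
  Eq Nat 2 2
steps to reach normal form (normal order): 15
already normal: no
first contracted redex: a beta-redex


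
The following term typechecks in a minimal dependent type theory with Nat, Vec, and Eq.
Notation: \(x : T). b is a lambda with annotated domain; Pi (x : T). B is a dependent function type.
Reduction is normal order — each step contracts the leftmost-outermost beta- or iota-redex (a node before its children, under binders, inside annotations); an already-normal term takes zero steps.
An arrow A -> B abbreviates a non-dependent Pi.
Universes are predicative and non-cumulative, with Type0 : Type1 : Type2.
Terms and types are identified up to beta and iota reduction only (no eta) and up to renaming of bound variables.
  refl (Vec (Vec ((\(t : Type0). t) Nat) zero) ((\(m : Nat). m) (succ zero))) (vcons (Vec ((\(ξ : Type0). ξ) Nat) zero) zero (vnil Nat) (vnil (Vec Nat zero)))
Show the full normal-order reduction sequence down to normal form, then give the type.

normal-order reduction:
  refl (Vec (Vec ((\(t : Type0). t) Nat) zero) ((\(m : Nat). m) (succ zero))) (vcons (Vec ((\(ξ : Type0). ξ) Nat) zero) zero (vnil Nat) (vnil (Vec Nat zero)))
  ~> refl (Vec (Vec Nat zero) ((\(t : Nat). t) (succ zero))) (vcons (Vec ((\(m : Type0). m) Nat) zero) zero (vnil Nat) (vnil (Vec Nat zero)))
  ~> refl (Vec (Vec Nat zero) (succ zero)) (vcons (Vec ((\(t : Type0). t) Nat) zero) zero (vnil Nat) (vnil (Vec Nat zero)))
  ~> refl (Vec (Vec Nat zero) (succ zero)) (vcons (Vec Nat zero) zero (vnil Nat) (vnil (Vec Nat zero)))
the term's type:
  Eq (Vec (Vec Nat zero) (succ zero)) (vcons (Vec Nat zero) zero (vnil Nat) (vnil (Vec Nat zero))) (vcons (Vec Nat zero) zero (vnil Nat) (vnil (Vec Nat zero)))


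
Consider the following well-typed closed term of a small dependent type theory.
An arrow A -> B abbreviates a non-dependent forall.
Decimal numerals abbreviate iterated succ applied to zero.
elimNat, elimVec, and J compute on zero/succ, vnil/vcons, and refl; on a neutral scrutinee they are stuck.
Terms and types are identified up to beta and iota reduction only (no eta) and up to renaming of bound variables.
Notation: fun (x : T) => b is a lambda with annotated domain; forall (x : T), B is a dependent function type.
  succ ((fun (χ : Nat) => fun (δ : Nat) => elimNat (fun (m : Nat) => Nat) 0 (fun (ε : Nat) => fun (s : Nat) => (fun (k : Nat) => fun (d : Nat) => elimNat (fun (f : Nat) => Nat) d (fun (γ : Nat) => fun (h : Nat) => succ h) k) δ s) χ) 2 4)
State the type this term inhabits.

inferred type:
  Nat


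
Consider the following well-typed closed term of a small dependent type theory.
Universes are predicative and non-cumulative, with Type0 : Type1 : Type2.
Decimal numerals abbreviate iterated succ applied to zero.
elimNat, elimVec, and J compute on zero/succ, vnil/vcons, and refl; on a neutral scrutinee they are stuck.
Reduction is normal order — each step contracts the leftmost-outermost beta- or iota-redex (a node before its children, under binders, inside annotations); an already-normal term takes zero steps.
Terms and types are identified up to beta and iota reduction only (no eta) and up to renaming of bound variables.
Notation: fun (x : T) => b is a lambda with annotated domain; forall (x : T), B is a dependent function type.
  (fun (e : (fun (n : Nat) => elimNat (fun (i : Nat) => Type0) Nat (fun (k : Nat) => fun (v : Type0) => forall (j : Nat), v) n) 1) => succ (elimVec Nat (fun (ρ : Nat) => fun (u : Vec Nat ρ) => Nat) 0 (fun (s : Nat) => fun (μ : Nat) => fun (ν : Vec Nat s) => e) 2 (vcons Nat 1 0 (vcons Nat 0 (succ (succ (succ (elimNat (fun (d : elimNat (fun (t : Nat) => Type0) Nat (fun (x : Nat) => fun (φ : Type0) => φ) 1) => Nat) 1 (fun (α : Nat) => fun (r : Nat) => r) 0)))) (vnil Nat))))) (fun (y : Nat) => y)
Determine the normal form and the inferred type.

reduced normal form:
  1
inferred type:
  Nat
observation: the term reaches its normal form after 12 normal-order steps.


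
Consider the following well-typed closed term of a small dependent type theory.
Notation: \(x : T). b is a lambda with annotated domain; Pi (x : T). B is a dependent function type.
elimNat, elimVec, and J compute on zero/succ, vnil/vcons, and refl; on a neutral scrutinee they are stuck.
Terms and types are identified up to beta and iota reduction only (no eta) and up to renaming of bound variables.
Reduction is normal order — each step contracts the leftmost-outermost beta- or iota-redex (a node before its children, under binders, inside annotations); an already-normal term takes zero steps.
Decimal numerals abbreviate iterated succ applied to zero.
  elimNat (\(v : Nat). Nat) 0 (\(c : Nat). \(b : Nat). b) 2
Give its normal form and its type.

normal form:
  0
the term's type:
  Nat
observation: normalization takes exactly 7 steps under the normal-order strategy.


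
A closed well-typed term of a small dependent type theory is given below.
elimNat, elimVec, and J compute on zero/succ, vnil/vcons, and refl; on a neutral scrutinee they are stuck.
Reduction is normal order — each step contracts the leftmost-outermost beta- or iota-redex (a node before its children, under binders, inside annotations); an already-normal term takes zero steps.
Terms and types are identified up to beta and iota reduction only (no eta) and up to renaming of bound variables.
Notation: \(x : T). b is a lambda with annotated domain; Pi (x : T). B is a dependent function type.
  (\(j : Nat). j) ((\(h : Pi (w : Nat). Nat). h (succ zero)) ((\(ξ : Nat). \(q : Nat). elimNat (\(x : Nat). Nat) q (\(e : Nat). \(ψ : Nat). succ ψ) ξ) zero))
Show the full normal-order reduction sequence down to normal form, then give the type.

normal-order reduction sequence:
  (\(j : Nat). j) ((\(h : Pi (w : Nat). Nat). h (succ zero)) ((\(ξ : Nat). \(q : Nat). elimNat (\(x : Nat). Nat) q (\(e : Nat). \(ψ : Nat). succ ψ) ξ) zero))
  ~> (\(j : Pi (h : Nat). Nat). j (succ zero)) ((\(w : Nat). \(ξ : Nat). elimNat (\(q : Nat). Nat) ξ (\(x : Nat). \(e : Nat). succ e) w) zero)
  ~> (\(j : Nat). \(h : Nat). elimNat (\(w : Nat). Nat) h (\(ξ : Nat). \(q : Nat). succ q) j) zero (succ zero)
  ~> (\(j : Nat). elimNat (\(h : Nat). Nat) j (\(w : Nat). \(ξ : Nat). succ ξ) zero) (succ zero)
  ~> elimNat (\(j : Nat). Nat) (succ zero) (\(h : Nat). \(w : Nat). succ w) zero
  ~> succ zero
type:
  Nat
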